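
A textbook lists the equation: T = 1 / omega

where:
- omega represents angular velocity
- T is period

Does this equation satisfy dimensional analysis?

Yes

omega (angular velocity) has dimensions [T^-1].
T (period) has dimensions [T].

Left side: [T]
Right side: [T]

Both sides have the same dimensions, so the equation is dimensionally consistent.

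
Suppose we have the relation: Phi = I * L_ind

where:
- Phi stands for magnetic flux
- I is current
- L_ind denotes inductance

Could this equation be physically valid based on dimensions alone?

Yes

Phi (magnetic flux) has dimensions [I^-1 L^2 M T^-2].
I (current) has dimensions [I].
L_ind (inductance) has dimensions [I^-2 L^2 M T^-2].

Left side: [I^-1 L^2 M T^-2]
Right side: [I^-1 L^2 M T^-2]

Both sides have the same dimensions, so the equation is dimensionally consistent.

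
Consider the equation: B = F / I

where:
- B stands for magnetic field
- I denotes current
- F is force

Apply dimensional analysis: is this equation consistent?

No

B (magnetic field) has dimensions [I^-1 M T^-2].
I (current) has dimensions [I].
F (force) has dimensions [L M T^-2].

Left side: [I^-1 M T^-2]
Right side: [I^-1 L M T^-2]

The two sides have different dimensions, so the equation is NOT dimensionally consistent.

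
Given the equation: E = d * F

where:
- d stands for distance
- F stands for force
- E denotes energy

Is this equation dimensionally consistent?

Yes

d (distance) has dimensions [L].
F (force) has dimensions [L M T^-2].
E (energy) has dimensions [L^2 M T^-2].

Left side: [L^2 M T^-2]
Right side: [L^2 M T^-2]

Both sides have the same dimensions, so the equation is dimensionally consistent.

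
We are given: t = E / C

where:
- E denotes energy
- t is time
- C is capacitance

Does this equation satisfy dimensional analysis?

No

E (energy) has dimensions [L^2 M T^-2].
t (time) has dimensions [T].
C (capacitance) has dimensions [I^2 L^-2 M^-1 T^4].

Left side: [T]
Right side: [I^-2 L^4 M^2 T^-6]

The two sides have different dimensions, so the equation is NOT dimensionally consistent.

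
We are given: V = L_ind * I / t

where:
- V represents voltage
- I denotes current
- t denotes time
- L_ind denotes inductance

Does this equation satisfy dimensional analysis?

Yes

V (voltage) has dimensions [I^-1 L^2 M T^-3].
I (current) has dimensions [I].
t (time) has dimensions [T].
L_ind (inductance) has dimensions [I^-2 L^2 M T^-2].

Left side: [I^-1 L^2 M T^-3]
Right side: [I^-1 L^2 M T^-3]

Both sides have the same dimensions, so the equation is dimensionally consistent.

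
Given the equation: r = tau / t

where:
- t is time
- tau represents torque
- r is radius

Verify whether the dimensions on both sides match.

No

t (time) has dimensions [T].
tau (torque) has dimensions [L^2 M T^-2].
r (radius) has dimensions [L].

Left side: [L]
Right side: [L^2 M T^-3]

The two sides have different dimensions, so the equation is NOT dimensionally consistent.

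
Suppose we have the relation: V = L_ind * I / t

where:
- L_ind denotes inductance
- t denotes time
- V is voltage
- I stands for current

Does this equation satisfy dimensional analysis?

Yes

L_ind (inductance) has dimensions [I^-2 L^2 M T^-2].
t (time) has dimensions [T].
V (voltage) has dimensions [I^-1 L^2 M T^-3].
I (current) has dimensions [I].

Left side: [I^-1 L^2 M T^-3]
Right side: [I^-1 L^2 M T^-3]

Both sides have the same dimensions, so the equation is dimensionally consistent.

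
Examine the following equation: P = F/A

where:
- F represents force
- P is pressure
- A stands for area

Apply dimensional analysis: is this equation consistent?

Yes

F (force) has dimensions [L M T^-2].
P (pressure) has dimensions [L^-1 M T^-2].
A (area) has dimensions [L^2].

Left side: [L^-1 M T^-2]
Right side: [L^-1 M T^-2]

Both sides have the same dimensions, so the equation is dimensionally consistent.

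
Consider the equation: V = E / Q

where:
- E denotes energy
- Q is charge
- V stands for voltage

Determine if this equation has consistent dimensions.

Yes

E (energy) has dimensions [L^2 M T^-2].
Q (charge) has dimensions [I T].
V (voltage) has dimensions [I^-1 L^2 M T^-3].

Left side: [I^-1 L^2 M T^-3]
Right side: [I^-1 L^2 M T^-3]

Both sides have the same dimensions, so the equation is dimensionally consistent.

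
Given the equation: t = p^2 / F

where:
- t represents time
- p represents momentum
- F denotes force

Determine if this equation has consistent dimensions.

No

t (time) has dimensions [T].
p (momentum) has dimensions [L M T^-1].
F (force) has dimensions [L M T^-2].

Left side: [T]
Right side: [L M]

The two sides have different dimensions, so the equation is NOT dimensionally consistent.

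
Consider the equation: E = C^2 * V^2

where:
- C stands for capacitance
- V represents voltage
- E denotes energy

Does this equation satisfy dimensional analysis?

No

C (capacitance) has dimensions [I^2 L^-2 M^-1 T^4].
V (voltage) has dimensions [I^-1 L^2 M T^-3].
E (energy) has dimensions [L^2 M T^-2].

Left side: [L^2 M T^-2]
Right side: [I^2 T^2]

The two sides have different dimensions, so the equation is NOT dimensionally consistent.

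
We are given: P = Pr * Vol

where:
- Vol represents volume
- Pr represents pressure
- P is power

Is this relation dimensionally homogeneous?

No

Vol (volume) has dimensions [L^3].
Pr (pressure) has dimensions [L^-1 M T^-2].
P (power) has dimensions [L^2 M T^-3].

Left side: [L^2 M T^-3]
Right side: [L^2 M T^-2]

The two sides have different dimensions, so the equation is NOT dimensionally consistent.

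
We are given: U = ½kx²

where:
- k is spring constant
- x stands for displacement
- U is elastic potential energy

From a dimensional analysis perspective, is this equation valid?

Yes

k (spring constant) has dimensions [M T^-2].
x (displacement) has dimensions [L].
U (elastic potential energy) has dimensions [L^2 M T^-2].

Left side: [L^2 M T^-2]
Right side: [L^2 M T^-2]

Both sides have the same dimensions, so the equation is dimensionally consistent.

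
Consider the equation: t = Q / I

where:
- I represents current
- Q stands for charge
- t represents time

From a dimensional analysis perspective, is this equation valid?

Yes

I (current) has dimensions [I].
Q (charge) has dimensions [I T].
t (time) has dimensions [T].

Left side: [T]
Right side: [T]

Both sides have the same dimensions, so the equation is dimensionally consistent.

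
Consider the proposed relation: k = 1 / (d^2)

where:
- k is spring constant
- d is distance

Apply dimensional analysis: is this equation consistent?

No

k (spring constant) has dimensions [M T^-2].
d (distance) has dimensions [L].

Left side: [M T^-2]
Right side: [L^-2]

The two sides have different dimensions, so the equation is NOT dimensionally consistent.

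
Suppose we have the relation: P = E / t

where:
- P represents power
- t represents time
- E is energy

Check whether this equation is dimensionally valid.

Yes

P (power) has dimensions [L^2 M T^-3].
t (time) has dimensions [T].
E (energy) has dimensions [L^2 M T^-2].

Left side: [L^2 M T^-3]
Right side: [L^2 M T^-3]

Both sides have the same dimensions, so the equation is dimensionally consistent.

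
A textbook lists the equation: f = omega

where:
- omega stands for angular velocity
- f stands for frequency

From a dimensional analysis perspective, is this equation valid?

Yes

omega (angular velocity) has dimensions [T^-1].
f (frequency) has dimensions [T^-1].

Left side: [T^-1]
Right side: [T^-1]

Both sides have the same dimensions, so the equation is dimensionally consistent.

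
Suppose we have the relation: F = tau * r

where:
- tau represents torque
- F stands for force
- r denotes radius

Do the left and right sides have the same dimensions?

No

tau (torque) has dimensions [L^2 M T^-2].
F (force) has dimensions [L M T^-2].
r (radius) has dimensions [L].

Left side: [L M T^-2]
Right side: [L^3 M T^-2]

The two sides have different dimensions, so the equation is NOT dimensionally consistent.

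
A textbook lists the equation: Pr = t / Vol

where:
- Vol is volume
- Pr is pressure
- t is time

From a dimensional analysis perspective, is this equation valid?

No

Vol (volume) has dimensions [L^3].
Pr (pressure) has dimensions [L^-1 M T^-2].
t (time) has dimensions [T].

Left side: [L^-1 M T^-2]
Right side: [L^-3 T]

The two sides have different dimensions, so the equation is NOT dimensionally consistent.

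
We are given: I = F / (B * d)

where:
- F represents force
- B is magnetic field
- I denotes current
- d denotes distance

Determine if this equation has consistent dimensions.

Yes

F (force) has dimensions [L M T^-2].
B (magnetic field) has dimensions [I^-1 M T^-2].
I (current) has dimensions [I].
d (distance) has dimensions [L].

Left side: [I]
Right side: [I]

Both sides have the same dimensions, so the equation is dimensionally consistent.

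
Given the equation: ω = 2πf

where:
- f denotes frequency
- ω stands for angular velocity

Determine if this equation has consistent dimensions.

Yes

f (frequency) has dimensions [T^-1].
ω (angular velocity) has dimensions [T^-1].

Left side: [T^-1]
Right side: [T^-1]

Both sides have the same dimensions, so the equation is dimensionally consistent.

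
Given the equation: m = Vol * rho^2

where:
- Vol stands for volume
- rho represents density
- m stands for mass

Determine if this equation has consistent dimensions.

No

Vol (volume) has dimensions [L^3].
rho (density) has dimensions [L^-3 M].
m (mass) has dimensions [M].

Left side: [M]
Right side: [L^-3 M^2]

The two sides have different dimensions, so the equation is NOT dimensionally consistent.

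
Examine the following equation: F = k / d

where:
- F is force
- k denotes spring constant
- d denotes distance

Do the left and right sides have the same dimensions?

No

F (force) has dimensions [L M T^-2].
k (spring constant) has dimensions [M T^-2].
d (distance) has dimensions [L].

Left side: [L M T^-2]
Right side: [L^-1 M T^-2]

The two sides have different dimensions, so the equation is NOT dimensionally consistent.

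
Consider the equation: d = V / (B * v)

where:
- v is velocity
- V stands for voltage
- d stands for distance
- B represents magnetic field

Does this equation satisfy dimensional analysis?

Yes

v (velocity) has dimensions [L T^-1].
V (voltage) has dimensions [I^-1 L^2 M T^-3].
d (distance) has dimensions [L].
B (magnetic field) has dimensions [I^-1 M T^-2].

Left side: [L]
Right side: [L]

Both sides have the same dimensions, so the equation is dimensionally consistent.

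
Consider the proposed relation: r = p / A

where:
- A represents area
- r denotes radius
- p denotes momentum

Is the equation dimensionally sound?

No

A (area) has dimensions [L^2].
r (radius) has dimensions [L].
p (momentum) has dimensions [L M T^-1].

Left side: [L]
Right side: [L^-1 M T^-1]

The two sides have different dimensions, so the equation is NOT dimensionally consistent.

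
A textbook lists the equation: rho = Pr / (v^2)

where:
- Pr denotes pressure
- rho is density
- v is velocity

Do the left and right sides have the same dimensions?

Yes

Pr (pressure) has dimensions [L^-1 M T^-2].
rho (density) has dimensions [L^-3 M].
v (velocity) has dimensions [L T^-1].

Left side: [L^-3 M]
Right side: [L^-3 M]

Both sides have the same dimensions, so the equation is dimensionally consistent.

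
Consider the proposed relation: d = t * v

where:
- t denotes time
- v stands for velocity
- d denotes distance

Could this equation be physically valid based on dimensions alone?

Yes

t (time) has dimensions [T].
v (velocity) has dimensions [L T^-1].
d (distance) has dimensions [L].

Left side: [L]
Right side: [L]

Both sides have the same dimensions, so the equation is dimensionally consistent.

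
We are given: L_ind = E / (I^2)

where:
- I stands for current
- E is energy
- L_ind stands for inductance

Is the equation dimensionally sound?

Yes

I (current) has dimensions [I].
E (energy) has dimensions [L^2 M T^-2].
L_ind (inductance) has dimensions [I^-2 L^2 M T^-2].

Left side: [I^-2 L^2 M T^-2]
Right side: [I^-2 L^2 M T^-2]

Both sides have the same dimensions, so the equation is dimensionally consistent.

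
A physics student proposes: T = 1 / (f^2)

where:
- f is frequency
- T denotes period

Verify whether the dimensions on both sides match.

No

f (frequency) has dimensions [T^-1].
T (period) has dimensions [T].

Left side: [T]
Right side: [T^2]

The two sides have different dimensions, so the equation is NOT dimensionally consistent.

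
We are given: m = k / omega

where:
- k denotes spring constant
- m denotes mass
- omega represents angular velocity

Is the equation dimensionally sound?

No

k (spring constant) has dimensions [M T^-2].
m (mass) has dimensions [M].
omega (angular velocity) has dimensions [T^-1].

Left side: [M]
Right side: [M T^-1]

The two sides have different dimensions, so the equation is NOT dimensionally consistent.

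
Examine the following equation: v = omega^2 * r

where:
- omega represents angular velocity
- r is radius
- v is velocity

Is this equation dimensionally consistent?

No

omega (angular velocity) has dimensions [T^-1].
r (radius) has dimensions [L].
v (velocity) has dimensions [L T^-1].

Left side: [L T^-1]
Right side: [L T^-2]

The two sides have different dimensions, so the equation is NOT dimensionally consistent.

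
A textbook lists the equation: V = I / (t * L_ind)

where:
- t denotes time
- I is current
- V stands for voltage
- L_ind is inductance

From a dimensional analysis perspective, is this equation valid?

No

t (time) has dimensions [T].
I (current) has dimensions [I].
V (voltage) has dimensions [I^-1 L^2 M T^-3].
L_ind (inductance) has dimensions [I^-2 L^2 M T^-2].

Left side: [I^-1 L^2 M T^-3]
Right side: [I^3 L^-2 M^-1 T]

The two sides have different dimensions, so the equation is NOT dimensionally consistent.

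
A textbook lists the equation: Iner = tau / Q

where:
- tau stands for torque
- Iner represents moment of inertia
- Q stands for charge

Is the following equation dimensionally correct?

No

tau (torque) has dimensions [L^2 M T^-2].
Iner (moment of inertia) has dimensions [L^2 M].
Q (charge) has dimensions [I T].

Left side: [L^2 M]
Right side: [I^-1 L^2 M T^-3]

The two sides have different dimensions, so the equation is NOT dimensionally consistent.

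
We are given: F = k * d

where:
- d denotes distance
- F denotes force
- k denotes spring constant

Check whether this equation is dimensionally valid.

Yes

d (distance) has dimensions [L].
F (force) has dimensions [L M T^-2].
k (spring constant) has dimensions [M T^-2].

Left side: [L M T^-2]
Right side: [L M T^-2]

Both sides have the same dimensions, so the equation is dimensionally consistent.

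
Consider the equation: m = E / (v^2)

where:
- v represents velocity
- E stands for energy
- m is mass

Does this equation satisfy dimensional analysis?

Yes

v (velocity) has dimensions [L T^-1].
E (energy) has dimensions [L^2 M T^-2].
m (mass) has dimensions [M].

Left side: [M]
Right side: [M]

Both sides have the same dimensions, so the equation is dimensionally consistent.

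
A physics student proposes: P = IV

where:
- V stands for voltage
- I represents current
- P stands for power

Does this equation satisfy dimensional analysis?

Yes

V (voltage) has dimensions [I^-1 L^2 M T^-3].
I (current) has dimensions [I].
P (power) has dimensions [L^2 M T^-3].

Left side: [L^2 M T^-3]
Right side: [L^2 M T^-3]

Both sides have the same dimensions, so the equation is dimensionally consistent.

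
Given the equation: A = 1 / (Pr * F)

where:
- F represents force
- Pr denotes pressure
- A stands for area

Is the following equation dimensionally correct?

No

F (force) has dimensions [L M T^-2].
Pr (pressure) has dimensions [L^-1 M T^-2].
A (area) has dimensions [L^2].

Left side: [L^2]
Right side: [M^-2 T^4]

The two sides have different dimensions, so the equation is NOT dimensionally consistent.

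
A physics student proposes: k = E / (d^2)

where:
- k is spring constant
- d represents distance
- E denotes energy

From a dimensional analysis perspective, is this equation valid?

Yes

k (spring constant) has dimensions [M T^-2].
d (distance) has dimensions [L].
E (energy) has dimensions [L^2 M T^-2].

Left side: [M T^-2]
Right side: [M T^-2]

Both sides have the same dimensions, so the equation is dimensionally consistent.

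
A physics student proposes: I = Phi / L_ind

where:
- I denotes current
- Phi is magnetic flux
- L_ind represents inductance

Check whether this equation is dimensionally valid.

Yes

I (current) has dimensions [I].
Phi (magnetic flux) has dimensions [I^-1 L^2 M T^-2].
L_ind (inductance) has dimensions [I^-2 L^2 M T^-2].

Left side: [I]
Right side: [I]

Both sides have the same dimensions, so the equation is dimensionally consistent.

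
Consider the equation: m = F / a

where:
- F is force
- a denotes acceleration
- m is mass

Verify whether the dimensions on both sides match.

Yes

F (force) has dimensions [L M T^-2].
a (acceleration) has dimensions [L T^-2].
m (mass) has dimensions [M].

Left side: [M]
Right side: [M]

Both sides have the same dimensions, so the equation is dimensionally consistent.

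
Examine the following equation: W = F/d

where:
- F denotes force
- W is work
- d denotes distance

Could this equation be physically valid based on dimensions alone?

No

F (force) has dimensions [L M T^-2].
W (work) has dimensions [L^2 M T^-2].
d (distance) has dimensions [L].

Left side: [L^2 M T^-2]
Right side: [M T^-2]

The two sides have different dimensions, so the equation is NOT dimensionally consistent.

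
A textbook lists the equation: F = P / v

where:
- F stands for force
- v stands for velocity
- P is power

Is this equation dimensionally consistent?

Yes

F (force) has dimensions [L M T^-2].
v (velocity) has dimensions [L T^-1].
P (power) has dimensions [L^2 M T^-3].

Left side: [L M T^-2]
Right side: [L M T^-2]

Both sides have the same dimensions, so the equation is dimensionally consistent.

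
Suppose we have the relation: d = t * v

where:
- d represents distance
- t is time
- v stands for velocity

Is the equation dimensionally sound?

Yes

d (distance) has dimensions [L].
t (time) has dimensions [T].
v (velocity) has dimensions [L T^-1].

Left side: [L]
Right side: [L]

Both sides have the same dimensions, so the equation is dimensionally consistent.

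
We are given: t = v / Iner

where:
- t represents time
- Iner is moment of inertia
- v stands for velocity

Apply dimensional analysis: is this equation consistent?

No

t (time) has dimensions [T].
Iner (moment of inertia) has dimensions [L^2 M].
v (velocity) has dimensions [L T^-1].

Left side: [T]
Right side: [L^-1 M^-1 T^-1]

The two sides have different dimensions, so the equation is NOT dimensionally consistent.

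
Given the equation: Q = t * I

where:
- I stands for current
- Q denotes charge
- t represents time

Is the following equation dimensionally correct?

Yes

I (current) has dimensions [I].
Q (charge) has dimensions [I T].
t (time) has dimensions [T].

Left side: [I T]
Right side: [I T]

Both sides have the same dimensions, so the equation is dimensionally consistent.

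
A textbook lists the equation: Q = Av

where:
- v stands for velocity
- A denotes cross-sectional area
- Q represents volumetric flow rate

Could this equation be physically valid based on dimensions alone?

Yes

v (velocity) has dimensions [L T^-1].
A (cross-sectional area) has dimensions [L^2].
Q (volumetric flow rate) has dimensions [L^3 T^-1].

Left side: [L^3 T^-1]
Right side: [L^3 T^-1]

Both sides have the same dimensions, so the equation is dimensionally consistent.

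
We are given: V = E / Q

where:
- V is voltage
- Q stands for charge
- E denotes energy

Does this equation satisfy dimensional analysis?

Yes

V (voltage) has dimensions [I^-1 L^2 M T^-3].
Q (charge) has dimensions [I T].
E (energy) has dimensions [L^2 M T^-2].

Left side: [I^-1 L^2 M T^-3]
Right side: [I^-1 L^2 M T^-3]

Both sides have the same dimensions, so the equation is dimensionally consistent.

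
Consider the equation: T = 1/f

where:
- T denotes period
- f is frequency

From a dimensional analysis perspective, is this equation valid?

Yes

T (period) has dimensions [T].
f (frequency) has dimensions [T^-1].

Left side: [T]
Right side: [T]

Both sides have the same dimensions, so the equation is dimensionally consistent.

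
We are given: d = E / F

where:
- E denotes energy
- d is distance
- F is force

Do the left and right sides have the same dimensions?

Yes

E (energy) has dimensions [L^2 M T^-2].
d (distance) has dimensions [L].
F (force) has dimensions [L M T^-2].

Left side: [L]
Right side: [L]

Both sides have the same dimensions, so the equation is dimensionally consistent.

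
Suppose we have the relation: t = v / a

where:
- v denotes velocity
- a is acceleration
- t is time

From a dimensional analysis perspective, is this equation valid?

Yes

v (velocity) has dimensions [L T^-1].
a (acceleration) has dimensions [L T^-2].
t (time) has dimensions [T].

Left side: [T]
Right side: [T]

Both sides have the same dimensions, so the equation is dimensionally consistent.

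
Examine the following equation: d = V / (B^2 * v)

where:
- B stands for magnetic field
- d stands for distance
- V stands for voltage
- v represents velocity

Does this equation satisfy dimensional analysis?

No

B (magnetic field) has dimensions [I^-1 M T^-2].
d (distance) has dimensions [L].
V (voltage) has dimensions [I^-1 L^2 M T^-3].
v (velocity) has dimensions [L T^-1].

Left side: [L]
Right side: [I L M^-1 T^2]

The two sides have different dimensions, so the equation is NOT dimensionally consistent.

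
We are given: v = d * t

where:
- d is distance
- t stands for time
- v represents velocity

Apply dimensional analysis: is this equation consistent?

No

d (distance) has dimensions [L].
t (time) has dimensions [T].
v (velocity) has dimensions [L T^-1].

Left side: [L T^-1]
Right side: [L T]

The two sides have different dimensions, so the equation is NOT dimensionally consistent.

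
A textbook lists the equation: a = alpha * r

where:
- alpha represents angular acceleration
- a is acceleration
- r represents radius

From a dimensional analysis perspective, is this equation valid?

Yes

alpha (angular acceleration) has dimensions [T^-2].
a (acceleration) has dimensions [L T^-2].
r (radius) has dimensions [L].

Left side: [L T^-2]
Right side: [L T^-2]

Both sides have the same dimensions, so the equation is dimensionally consistent.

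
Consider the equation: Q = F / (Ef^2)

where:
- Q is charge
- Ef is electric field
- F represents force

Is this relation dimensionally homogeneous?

No

Q (charge) has dimensions [I T].
Ef (electric field) has dimensions [I^-1 L M T^-3].
F (force) has dimensions [L M T^-2].

Left side: [I T]
Right side: [I^2 L^-1 M^-1 T^4]

The two sides have different dimensions, so the equation is NOT dimensionally consistent.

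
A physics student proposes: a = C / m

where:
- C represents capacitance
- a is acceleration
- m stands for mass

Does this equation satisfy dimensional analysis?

No

C (capacitance) has dimensions [I^2 L^-2 M^-1 T^4].
a (acceleration) has dimensions [L T^-2].
m (mass) has dimensions [M].

Left side: [L T^-2]
Right side: [I^2 L^-2 M^-2 T^4]

The two sides have different dimensions, so the equation is NOT dimensionally consistent.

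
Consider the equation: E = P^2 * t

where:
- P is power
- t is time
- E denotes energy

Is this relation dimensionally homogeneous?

No

P (power) has dimensions [L^2 M T^-3].
t (time) has dimensions [T].
E (energy) has dimensions [L^2 M T^-2].

Left side: [L^2 M T^-2]
Right side: [L^4 M^2 T^-5]

The two sides have different dimensions, so the equation is NOT dimensionally consistent.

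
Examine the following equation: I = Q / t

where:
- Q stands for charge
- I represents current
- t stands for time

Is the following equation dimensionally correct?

Yes

Q (charge) has dimensions [I T].
I (current) has dimensions [I].
t (time) has dimensions [T].

Left side: [I]
Right side: [I]

Both sides have the same dimensions, so the equation is dimensionally consistent.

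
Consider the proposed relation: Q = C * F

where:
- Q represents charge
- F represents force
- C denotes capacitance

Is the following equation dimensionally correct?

No

Q (charge) has dimensions [I T].
F (force) has dimensions [L M T^-2].
C (capacitance) has dimensions [I^2 L^-2 M^-1 T^4].

Left side: [I T]
Right side: [I^2 L^-1 T^2]

The two sides have different dimensions, so the equation is NOT dimensionally consistent.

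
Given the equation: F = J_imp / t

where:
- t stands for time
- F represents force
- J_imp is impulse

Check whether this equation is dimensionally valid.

Yes

t (time) has dimensions [T].
F (force) has dimensions [L M T^-2].
J_imp (impulse) has dimensions [L M T^-1].

Left side: [L M T^-2]
Right side: [L M T^-2]

Both sides have the same dimensions, so the equation is dimensionally consistent.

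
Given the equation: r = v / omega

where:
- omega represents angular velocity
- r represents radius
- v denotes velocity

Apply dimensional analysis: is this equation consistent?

Yes

omega (angular velocity) has dimensions [T^-1].
r (radius) has dimensions [L].
v (velocity) has dimensions [L T^-1].

Left side: [L]
Right side: [L]

Both sides have the same dimensions, so the equation is dimensionally consistent.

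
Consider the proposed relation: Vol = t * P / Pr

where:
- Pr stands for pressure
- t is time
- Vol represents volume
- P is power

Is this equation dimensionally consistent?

Yes

Pr (pressure) has dimensions [L^-1 M T^-2].
t (time) has dimensions [T].
Vol (volume) has dimensions [L^3].
P (power) has dimensions [L^2 M T^-3].

Left side: [L^3]
Right side: [L^3]

Both sides have the same dimensions, so the equation is dimensionally consistent.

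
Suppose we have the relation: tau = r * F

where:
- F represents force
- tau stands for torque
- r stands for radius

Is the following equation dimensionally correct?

Yes

F (force) has dimensions [L M T^-2].
tau (torque) has dimensions [L^2 M T^-2].
r (radius) has dimensions [L].

Left side: [L^2 M T^-2]
Right side: [L^2 M T^-2]

Both sides have the same dimensions, so the equation is dimensionally consistent.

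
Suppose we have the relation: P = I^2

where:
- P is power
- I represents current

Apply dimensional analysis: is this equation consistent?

No

P (power) has dimensions [L^2 M T^-3].
I (current) has dimensions [I].

Left side: [L^2 M T^-3]
Right side: [I^2]

The two sides have different dimensions, so the equation is NOT dimensionally consistent.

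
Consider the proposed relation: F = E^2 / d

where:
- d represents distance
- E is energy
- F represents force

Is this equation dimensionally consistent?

No

d (distance) has dimensions [L].
E (energy) has dimensions [L^2 M T^-2].
F (force) has dimensions [L M T^-2].

Left side: [L M T^-2]
Right side: [L^3 M^2 T^-4]

The two sides have different dimensions, so the equation is NOT dimensionally consistent.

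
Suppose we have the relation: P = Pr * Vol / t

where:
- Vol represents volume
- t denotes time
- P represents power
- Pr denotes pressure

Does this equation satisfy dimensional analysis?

Yes

Vol (volume) has dimensions [L^3].
t (time) has dimensions [T].
P (power) has dimensions [L^2 M T^-3].
Pr (pressure) has dimensions [L^-1 M T^-2].

Left side: [L^2 M T^-3]
Right side: [L^2 M T^-3]

Both sides have the same dimensions, so the equation is dimensionally consistent.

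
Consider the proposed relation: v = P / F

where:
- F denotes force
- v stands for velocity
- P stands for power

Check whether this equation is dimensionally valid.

Yes

F (force) has dimensions [L M T^-2].
v (velocity) has dimensions [L T^-1].
P (power) has dimensions [L^2 M T^-3].

Left side: [L T^-1]
Right side: [L T^-1]

Both sides have the same dimensions, so the equation is dimensionally consistent.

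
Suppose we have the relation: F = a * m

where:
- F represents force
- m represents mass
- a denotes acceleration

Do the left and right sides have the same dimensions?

Yes

F (force) has dimensions [L M T^-2].
m (mass) has dimensions [M].
a (acceleration) has dimensions [L T^-2].

Left side: [L M T^-2]
Right side: [L M T^-2]

Both sides have the same dimensions, so the equation is dimensionally consistent.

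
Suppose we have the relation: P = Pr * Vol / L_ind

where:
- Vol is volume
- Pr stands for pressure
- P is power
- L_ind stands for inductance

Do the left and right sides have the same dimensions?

No

Vol (volume) has dimensions [L^3].
Pr (pressure) has dimensions [L^-1 M T^-2].
P (power) has dimensions [L^2 M T^-3].
L_ind (inductance) has dimensions [I^-2 L^2 M T^-2].

Left side: [L^2 M T^-3]
Right side: [I^2]

The two sides have different dimensions, so the equation is NOT dimensionally consistent.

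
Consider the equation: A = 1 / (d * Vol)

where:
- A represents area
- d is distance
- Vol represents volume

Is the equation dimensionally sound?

No

A (area) has dimensions [L^2].
d (distance) has dimensions [L].
Vol (volume) has dimensions [L^3].

Left side: [L^2]
Right side: [L^-4]

The two sides have different dimensions, so the equation is NOT dimensionally consistent.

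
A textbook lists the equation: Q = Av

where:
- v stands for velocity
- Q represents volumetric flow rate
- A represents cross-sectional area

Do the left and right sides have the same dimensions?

Yes

v (velocity) has dimensions [L T^-1].
Q (volumetric flow rate) has dimensions [L^3 T^-1].
A (cross-sectional area) has dimensions [L^2].

Left side: [L^3 T^-1]
Right side: [L^3 T^-1]

Both sides have the same dimensions, so the equation is dimensionally consistent.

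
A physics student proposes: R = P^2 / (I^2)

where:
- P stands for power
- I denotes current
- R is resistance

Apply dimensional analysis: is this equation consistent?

No

P (power) has dimensions [L^2 M T^-3].
I (current) has dimensions [I].
R (resistance) has dimensions [I^-2 L^2 M T^-3].

Left side: [I^-2 L^2 M T^-3]
Right side: [I^-2 L^4 M^2 T^-6]

The two sides have different dimensions, so the equation is NOT dimensionally consistent.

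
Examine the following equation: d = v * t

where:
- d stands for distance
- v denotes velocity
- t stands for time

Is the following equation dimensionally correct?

Yes

d (distance) has dimensions [L].
v (velocity) has dimensions [L T^-1].
t (time) has dimensions [T].

Left side: [L]
Right side: [L]

Both sides have the same dimensions, so the equation is dimensionally consistent.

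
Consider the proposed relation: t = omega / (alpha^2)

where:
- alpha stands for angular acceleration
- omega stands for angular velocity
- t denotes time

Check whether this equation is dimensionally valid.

No

alpha (angular acceleration) has dimensions [T^-2].
omega (angular velocity) has dimensions [T^-1].
t (time) has dimensions [T].

Left side: [T]
Right side: [T^3]

The two sides have different dimensions, so the equation is NOT dimensionally consistent.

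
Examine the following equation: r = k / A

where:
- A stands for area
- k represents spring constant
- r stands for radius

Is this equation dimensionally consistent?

No

A (area) has dimensions [L^2].
k (spring constant) has dimensions [M T^-2].
r (radius) has dimensions [L].

Left side: [L]
Right side: [L^-2 M T^-2]

The two sides have different dimensions, so the equation is NOT dimensionally consistent.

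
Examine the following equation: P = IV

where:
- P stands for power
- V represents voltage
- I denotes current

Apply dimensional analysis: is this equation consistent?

Yes

P (power) has dimensions [L^2 M T^-3].
V (voltage) has dimensions [I^-1 L^2 M T^-3].
I (current) has dimensions [I].

Left side: [L^2 M T^-3]
Right side: [L^2 M T^-3]

Both sides have the same dimensions, so the equation is dimensionally consistent.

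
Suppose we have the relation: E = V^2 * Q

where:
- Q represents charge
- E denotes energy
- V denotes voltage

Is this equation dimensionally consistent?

No

Q (charge) has dimensions [I T].
E (energy) has dimensions [L^2 M T^-2].
V (voltage) has dimensions [I^-1 L^2 M T^-3].

Left side: [L^2 M T^-2]
Right side: [I^-1 L^4 M^2 T^-5]

The two sides have different dimensions, so the equation is NOT dimensionally consistent.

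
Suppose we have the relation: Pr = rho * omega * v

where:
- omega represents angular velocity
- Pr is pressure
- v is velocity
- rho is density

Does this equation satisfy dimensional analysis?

No

omega (angular velocity) has dimensions [T^-1].
Pr (pressure) has dimensions [L^-1 M T^-2].
v (velocity) has dimensions [L T^-1].
rho (density) has dimensions [L^-3 M].

Left side: [L^-1 M T^-2]
Right side: [L^-2 M T^-2]

The two sides have different dimensions, so the equation is NOT dimensionally consistent.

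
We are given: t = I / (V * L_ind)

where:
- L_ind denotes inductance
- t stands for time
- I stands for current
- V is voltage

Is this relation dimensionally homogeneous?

No

L_ind (inductance) has dimensions [I^-2 L^2 M T^-2].
t (time) has dimensions [T].
I (current) has dimensions [I].
V (voltage) has dimensions [I^-1 L^2 M T^-3].

Left side: [T]
Right side: [I^4 L^-4 M^-2 T^5]

The two sides have different dimensions, so the equation is NOT dimensionally consistent.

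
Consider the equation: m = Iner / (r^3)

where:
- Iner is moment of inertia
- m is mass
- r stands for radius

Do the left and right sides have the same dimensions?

No

Iner (moment of inertia) has dimensions [L^2 M].
m (mass) has dimensions [M].
r (radius) has dimensions [L].

Left side: [M]
Right side: [L^-1 M]

The two sides have different dimensions, so the equation is NOT dimensionally consistent.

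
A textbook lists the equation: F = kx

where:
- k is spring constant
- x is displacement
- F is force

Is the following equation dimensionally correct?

Yes

k (spring constant) has dimensions [M T^-2].
x (displacement) has dimensions [L].
F (force) has dimensions [L M T^-2].

Left side: [L M T^-2]
Right side: [L M T^-2]

Both sides have the same dimensions, so the equation is dimensionally consistent.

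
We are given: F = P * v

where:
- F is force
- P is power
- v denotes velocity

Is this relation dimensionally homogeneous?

No

F (force) has dimensions [L M T^-2].
P (power) has dimensions [L^2 M T^-3].
v (velocity) has dimensions [L T^-1].

Left side: [L M T^-2]
Right side: [L^3 M T^-4]

The two sides have different dimensions, so the equation is NOT dimensionally consistent.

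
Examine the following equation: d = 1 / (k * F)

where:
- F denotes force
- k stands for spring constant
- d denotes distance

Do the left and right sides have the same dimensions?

No

F (force) has dimensions [L M T^-2].
k (spring constant) has dimensions [M T^-2].
d (distance) has dimensions [L].

Left side: [L]
Right side: [L^-1 M^-2 T^4]

The two sides have different dimensions, so the equation is NOT dimensionally consistent.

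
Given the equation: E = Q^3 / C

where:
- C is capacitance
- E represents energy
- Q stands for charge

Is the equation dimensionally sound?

No

C (capacitance) has dimensions [I^2 L^-2 M^-1 T^4].
E (energy) has dimensions [L^2 M T^-2].
Q (charge) has dimensions [I T].

Left side: [L^2 M T^-2]
Right side: [I L^2 M T^-1]

The two sides have different dimensions, so the equation is NOT dimensionally consistent.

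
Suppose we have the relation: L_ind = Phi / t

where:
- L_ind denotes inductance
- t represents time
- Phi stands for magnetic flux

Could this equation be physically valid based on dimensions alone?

No

L_ind (inductance) has dimensions [I^-2 L^2 M T^-2].
t (time) has dimensions [T].
Phi (magnetic flux) has dimensions [I^-1 L^2 M T^-2].

Left side: [I^-2 L^2 M T^-2]
Right side: [I^-1 L^2 M T^-3]

The two sides have different dimensions, so the equation is NOT dimensionally consistent.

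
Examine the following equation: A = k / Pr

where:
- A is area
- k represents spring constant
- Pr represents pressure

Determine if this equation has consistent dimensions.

No

A (area) has dimensions [L^2].
k (spring constant) has dimensions [M T^-2].
Pr (pressure) has dimensions [L^-1 M T^-2].

Left side: [L^2]
Right side: [L]

The two sides have different dimensions, so the equation is NOT dimensionally consistent.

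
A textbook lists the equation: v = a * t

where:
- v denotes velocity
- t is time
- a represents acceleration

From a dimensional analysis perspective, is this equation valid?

Yes

v (velocity) has dimensions [L T^-1].
t (time) has dimensions [T].
a (acceleration) has dimensions [L T^-2].

Left side: [L T^-1]
Right side: [L T^-1]

Both sides have the same dimensions, so the equation is dimensionally consistent.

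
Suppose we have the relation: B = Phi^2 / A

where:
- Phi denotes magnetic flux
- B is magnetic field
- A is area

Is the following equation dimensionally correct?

No

Phi (magnetic flux) has dimensions [I^-1 L^2 M T^-2].
B (magnetic field) has dimensions [I^-1 M T^-2].
A (area) has dimensions [L^2].

Left side: [I^-1 M T^-2]
Right side: [I^-2 L^2 M^2 T^-4]

The two sides have different dimensions, so the equation is NOT dimensionally consistent.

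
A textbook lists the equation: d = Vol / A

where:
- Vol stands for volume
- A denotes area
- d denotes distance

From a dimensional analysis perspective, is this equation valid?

Yes

Vol (volume) has dimensions [L^3].
A (area) has dimensions [L^2].
d (distance) has dimensions [L].

Left side: [L]
Right side: [L]

Both sides have the same dimensions, so the equation is dimensionally consistent.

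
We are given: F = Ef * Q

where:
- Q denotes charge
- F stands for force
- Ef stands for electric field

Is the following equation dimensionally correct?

Yes

Q (charge) has dimensions [I T].
F (force) has dimensions [L M T^-2].
Ef (electric field) has dimensions [I^-1 L M T^-3].

Left side: [L M T^-2]
Right side: [L M T^-2]

Both sides have the same dimensions, so the equation is dimensionally consistent.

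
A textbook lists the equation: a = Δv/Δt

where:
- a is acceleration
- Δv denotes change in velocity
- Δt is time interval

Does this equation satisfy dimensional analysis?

Yes

a (acceleration) has dimensions [L T^-2].
Δv (change in velocity) has dimensions [L T^-1].
Δt (time interval) has dimensions [T].

Left side: [L T^-2]
Right side: [L T^-2]

Both sides have the same dimensions, so the equation is dimensionally consistent.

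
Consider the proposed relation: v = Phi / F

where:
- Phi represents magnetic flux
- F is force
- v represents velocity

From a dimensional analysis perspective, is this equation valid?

No

Phi (magnetic flux) has dimensions [I^-1 L^2 M T^-2].
F (force) has dimensions [L M T^-2].
v (velocity) has dimensions [L T^-1].

Left side: [L T^-1]
Right side: [I^-1 L]

The two sides have different dimensions, so the equation is NOT dimensionally consistent.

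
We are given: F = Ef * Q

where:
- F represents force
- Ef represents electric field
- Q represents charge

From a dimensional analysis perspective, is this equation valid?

Yes

F (force) has dimensions [L M T^-2].
Ef (electric field) has dimensions [I^-1 L M T^-3].
Q (charge) has dimensions [I T].

Left side: [L M T^-2]
Right side: [L M T^-2]

Both sides have the same dimensions, so the equation is dimensionally consistent.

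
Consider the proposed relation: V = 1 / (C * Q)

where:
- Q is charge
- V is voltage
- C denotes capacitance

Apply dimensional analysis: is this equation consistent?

No

Q (charge) has dimensions [I T].
V (voltage) has dimensions [I^-1 L^2 M T^-3].
C (capacitance) has dimensions [I^2 L^-2 M^-1 T^4].

Left side: [I^-1 L^2 M T^-3]
Right side: [I^-3 L^2 M T^-5]

The two sides have different dimensions, so the equation is NOT dimensionally consistent.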